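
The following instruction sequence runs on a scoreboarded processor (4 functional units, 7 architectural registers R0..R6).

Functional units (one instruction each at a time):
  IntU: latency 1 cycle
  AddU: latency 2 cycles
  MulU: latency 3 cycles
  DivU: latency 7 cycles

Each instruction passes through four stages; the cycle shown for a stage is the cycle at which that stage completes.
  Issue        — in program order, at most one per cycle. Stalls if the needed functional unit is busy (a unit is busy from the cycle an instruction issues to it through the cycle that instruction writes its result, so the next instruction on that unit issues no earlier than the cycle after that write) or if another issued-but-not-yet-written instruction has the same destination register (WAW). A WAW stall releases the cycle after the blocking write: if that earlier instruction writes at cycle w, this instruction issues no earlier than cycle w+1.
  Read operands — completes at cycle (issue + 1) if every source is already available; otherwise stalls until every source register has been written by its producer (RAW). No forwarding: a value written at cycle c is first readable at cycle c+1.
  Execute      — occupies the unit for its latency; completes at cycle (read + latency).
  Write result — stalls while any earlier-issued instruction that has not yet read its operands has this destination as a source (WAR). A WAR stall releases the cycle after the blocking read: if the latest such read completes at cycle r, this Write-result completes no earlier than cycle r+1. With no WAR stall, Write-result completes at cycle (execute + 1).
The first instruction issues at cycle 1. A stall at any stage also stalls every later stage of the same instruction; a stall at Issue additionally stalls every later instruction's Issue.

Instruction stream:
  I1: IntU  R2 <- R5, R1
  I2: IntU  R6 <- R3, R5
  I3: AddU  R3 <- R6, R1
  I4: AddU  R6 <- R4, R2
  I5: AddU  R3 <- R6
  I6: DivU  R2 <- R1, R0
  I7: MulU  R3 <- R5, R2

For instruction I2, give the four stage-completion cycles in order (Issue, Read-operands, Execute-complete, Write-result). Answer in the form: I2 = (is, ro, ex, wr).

I2 = (5, 6, 7, 8)

c1: I1→IntU
c2: I1 RO
c3: I1 EX
c4: I1 WR R2
c5: I2→IntU
c6: I2 RO, I3→AddU
c7: I2 EX
c8: I2 WR R6
c9: I3 RO
c11: I3 EX
c12: I3 WR R3
c13: I4→AddU
c14: I4 RO
c16: I4 EX
c17: I4 WR R6
c18: I5→AddU
c19: I5 RO, I6→DivU
c20: I6 RO
c21: I5 EX
c22: I5 WR R3
c23: I7→MulU
c27: I6 EX
c28: I6 WR R2
c29: I7 RO
c32: I7 EX
c33: I7 WR R3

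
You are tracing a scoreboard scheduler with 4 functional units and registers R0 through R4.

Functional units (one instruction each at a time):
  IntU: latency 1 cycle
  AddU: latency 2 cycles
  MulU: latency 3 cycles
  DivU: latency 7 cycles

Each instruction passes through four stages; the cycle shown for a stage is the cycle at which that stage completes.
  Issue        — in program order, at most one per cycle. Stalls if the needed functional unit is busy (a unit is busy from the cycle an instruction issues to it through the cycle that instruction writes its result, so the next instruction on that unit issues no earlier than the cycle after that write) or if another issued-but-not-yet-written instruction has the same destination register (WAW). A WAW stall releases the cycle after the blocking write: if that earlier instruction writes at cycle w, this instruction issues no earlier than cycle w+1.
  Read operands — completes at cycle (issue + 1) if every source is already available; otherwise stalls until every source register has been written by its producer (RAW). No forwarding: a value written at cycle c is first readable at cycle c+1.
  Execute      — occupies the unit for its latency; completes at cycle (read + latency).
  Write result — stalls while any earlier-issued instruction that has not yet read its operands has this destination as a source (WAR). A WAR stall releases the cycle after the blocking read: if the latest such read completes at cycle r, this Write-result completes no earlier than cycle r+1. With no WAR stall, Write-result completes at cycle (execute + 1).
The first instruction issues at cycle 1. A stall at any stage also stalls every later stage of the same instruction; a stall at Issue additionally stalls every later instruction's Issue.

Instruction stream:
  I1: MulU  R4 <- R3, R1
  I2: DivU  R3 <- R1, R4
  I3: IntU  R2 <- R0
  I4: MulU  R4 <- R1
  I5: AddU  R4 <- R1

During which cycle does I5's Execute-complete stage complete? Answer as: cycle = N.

cycle = 16

I1 -> (1, 2, 5, 6)
I2 -> (2, 7, 14, 15)  // RAW R4: wait I1 write@6
I3 -> (3, 4, 5, 6)
I4 -> (7, 8, 11, 12)  // struct: MulU busy until I1 writes@6
I5 -> (13, 14, 16, 17)  // WAW R4: wait I4 write@12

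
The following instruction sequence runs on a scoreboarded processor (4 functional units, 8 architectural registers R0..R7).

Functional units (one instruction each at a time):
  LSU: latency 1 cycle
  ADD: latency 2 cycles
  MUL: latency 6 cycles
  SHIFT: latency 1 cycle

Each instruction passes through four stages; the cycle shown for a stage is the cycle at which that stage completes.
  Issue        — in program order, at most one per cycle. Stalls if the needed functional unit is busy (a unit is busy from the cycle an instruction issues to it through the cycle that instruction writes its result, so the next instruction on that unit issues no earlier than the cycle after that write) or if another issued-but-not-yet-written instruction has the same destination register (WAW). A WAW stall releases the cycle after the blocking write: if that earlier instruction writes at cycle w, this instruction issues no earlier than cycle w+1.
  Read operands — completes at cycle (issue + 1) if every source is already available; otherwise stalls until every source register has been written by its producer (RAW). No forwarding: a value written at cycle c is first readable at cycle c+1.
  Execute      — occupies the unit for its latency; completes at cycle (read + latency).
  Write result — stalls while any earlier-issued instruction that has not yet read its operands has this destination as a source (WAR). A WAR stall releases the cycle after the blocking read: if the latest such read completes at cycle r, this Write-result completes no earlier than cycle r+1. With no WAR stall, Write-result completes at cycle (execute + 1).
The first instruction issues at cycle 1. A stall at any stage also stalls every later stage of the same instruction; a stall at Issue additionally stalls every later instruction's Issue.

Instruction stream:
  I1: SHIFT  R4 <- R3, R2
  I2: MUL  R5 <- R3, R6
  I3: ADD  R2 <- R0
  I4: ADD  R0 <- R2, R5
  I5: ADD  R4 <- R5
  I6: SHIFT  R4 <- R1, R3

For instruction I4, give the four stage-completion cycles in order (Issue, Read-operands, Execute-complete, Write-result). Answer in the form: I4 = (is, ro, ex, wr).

I4 = (8, 11, 13, 14)

I1  is:1  ro:2  ex:3  wr:4
I2  is:2  ro:3  ex:9  wr:10
I3  is:3  ro:4  ex:6  wr:7
I4  is:8  ro:11  ex:13  wr:14  — struct: ADD busy until I3 writes@7, RAW R5: wait I2 write@10
I5  is:15  ro:16  ex:18  wr:19  — struct: ADD busy until I4 writes@14
I6  is:20  ro:21  ex:22  wr:23  — WAW R4: wait I5 write@19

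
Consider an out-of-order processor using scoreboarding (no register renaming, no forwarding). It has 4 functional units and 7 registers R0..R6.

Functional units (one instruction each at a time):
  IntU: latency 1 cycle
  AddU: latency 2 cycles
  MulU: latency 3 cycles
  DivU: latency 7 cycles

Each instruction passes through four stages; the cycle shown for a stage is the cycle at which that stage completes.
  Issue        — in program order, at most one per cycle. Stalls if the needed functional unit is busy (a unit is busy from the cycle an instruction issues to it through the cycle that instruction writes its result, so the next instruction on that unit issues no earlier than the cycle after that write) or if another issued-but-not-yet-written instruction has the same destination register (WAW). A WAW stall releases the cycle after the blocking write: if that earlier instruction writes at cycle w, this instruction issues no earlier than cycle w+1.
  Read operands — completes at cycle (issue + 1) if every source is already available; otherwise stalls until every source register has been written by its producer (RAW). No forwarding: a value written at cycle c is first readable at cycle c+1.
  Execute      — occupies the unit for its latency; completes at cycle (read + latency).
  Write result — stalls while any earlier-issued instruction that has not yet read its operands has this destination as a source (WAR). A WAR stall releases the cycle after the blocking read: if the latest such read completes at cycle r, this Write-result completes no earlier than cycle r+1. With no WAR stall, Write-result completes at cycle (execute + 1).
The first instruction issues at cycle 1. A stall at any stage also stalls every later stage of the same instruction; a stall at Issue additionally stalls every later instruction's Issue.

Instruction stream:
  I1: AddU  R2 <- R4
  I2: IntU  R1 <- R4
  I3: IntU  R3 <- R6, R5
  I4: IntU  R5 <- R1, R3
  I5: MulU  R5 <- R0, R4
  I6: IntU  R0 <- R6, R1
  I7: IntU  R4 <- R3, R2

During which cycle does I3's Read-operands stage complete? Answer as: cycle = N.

cycle = 7

cycle 1: I1→AddU
cycle 2: I1 RO; I2→IntU
cycle 3: I2 RO
cycle 4: I1 EX; I2 EX
cycle 5: I1 WR R2; I2 WR R1
cycle 6: I3→IntU
cycle 7: I3 RO
cycle 8: I3 EX
cycle 9: I3 WR R3
cycle 10: I4→IntU
cycle 11: I4 RO
cycle 12: I4 EX
cycle 13: I4 WR R5
cycle 14: I5→MulU
cycle 15: I5 RO; I6→IntU
cycle 16: I6 RO
cycle 17: I6 EX
cycle 18: I5 EX; I6 WR R0
cycle 19: I5 WR R5; I7→IntU
cycle 20: I7 RO
cycle 21: I7 EX
cycle 22: I7 WR R4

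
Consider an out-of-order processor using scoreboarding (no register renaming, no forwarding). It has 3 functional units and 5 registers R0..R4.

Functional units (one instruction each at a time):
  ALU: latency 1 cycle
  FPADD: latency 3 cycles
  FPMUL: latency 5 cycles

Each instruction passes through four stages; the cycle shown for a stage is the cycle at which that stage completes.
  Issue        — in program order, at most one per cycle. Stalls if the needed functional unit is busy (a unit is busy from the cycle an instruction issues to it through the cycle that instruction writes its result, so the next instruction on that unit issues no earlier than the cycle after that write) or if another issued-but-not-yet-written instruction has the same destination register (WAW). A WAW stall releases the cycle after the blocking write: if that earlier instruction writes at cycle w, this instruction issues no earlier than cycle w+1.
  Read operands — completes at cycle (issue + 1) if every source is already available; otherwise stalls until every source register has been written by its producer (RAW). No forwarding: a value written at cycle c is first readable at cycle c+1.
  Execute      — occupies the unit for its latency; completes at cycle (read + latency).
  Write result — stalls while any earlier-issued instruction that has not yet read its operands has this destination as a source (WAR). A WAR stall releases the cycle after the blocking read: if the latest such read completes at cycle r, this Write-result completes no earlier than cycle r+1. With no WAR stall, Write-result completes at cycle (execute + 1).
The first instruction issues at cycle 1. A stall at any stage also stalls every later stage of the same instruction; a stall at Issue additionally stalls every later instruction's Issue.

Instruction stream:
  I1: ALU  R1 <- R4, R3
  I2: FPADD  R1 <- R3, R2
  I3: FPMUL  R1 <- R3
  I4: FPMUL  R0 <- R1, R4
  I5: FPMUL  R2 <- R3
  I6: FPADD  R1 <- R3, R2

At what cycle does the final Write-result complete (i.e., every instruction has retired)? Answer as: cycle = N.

[I1] 1/2/3/4
[I2] 5/6/9/10  (WAW R1: wait I1 write@4)
[I3] 11/12/17/18  (WAW R1: wait I2 write@10)
[I4] 19/20/25/26  (struct: FPMUL busy until I3 writes@18)
[I5] 27/28/33/34  (struct: FPMUL busy until I4 writes@26)
[I6] 28/35/38/39  (RAW R2: wait I5 write@34)

cycle = 39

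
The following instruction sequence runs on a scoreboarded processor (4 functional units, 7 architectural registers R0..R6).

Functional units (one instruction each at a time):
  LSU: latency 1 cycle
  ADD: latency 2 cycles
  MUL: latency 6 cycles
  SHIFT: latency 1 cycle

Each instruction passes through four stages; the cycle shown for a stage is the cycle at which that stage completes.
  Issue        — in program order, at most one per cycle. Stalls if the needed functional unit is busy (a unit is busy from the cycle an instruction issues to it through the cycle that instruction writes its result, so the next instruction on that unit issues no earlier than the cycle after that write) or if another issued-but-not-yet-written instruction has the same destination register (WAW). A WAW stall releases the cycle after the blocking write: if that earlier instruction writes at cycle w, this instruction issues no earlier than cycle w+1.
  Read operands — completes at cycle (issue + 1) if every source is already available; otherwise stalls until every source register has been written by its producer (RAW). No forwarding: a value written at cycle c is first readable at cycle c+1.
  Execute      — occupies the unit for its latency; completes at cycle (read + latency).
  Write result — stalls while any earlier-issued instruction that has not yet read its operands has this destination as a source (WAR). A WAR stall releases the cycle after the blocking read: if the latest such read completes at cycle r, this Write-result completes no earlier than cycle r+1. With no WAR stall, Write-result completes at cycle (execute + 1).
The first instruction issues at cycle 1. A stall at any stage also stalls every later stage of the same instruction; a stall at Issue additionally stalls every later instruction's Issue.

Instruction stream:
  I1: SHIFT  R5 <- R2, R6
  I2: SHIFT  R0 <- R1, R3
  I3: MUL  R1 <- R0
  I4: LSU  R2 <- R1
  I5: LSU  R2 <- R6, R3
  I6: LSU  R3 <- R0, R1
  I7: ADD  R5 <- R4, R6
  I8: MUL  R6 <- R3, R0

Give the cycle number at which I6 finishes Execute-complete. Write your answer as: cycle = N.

cycle = 26

[I1] 1/2/3/4
[I2] 5/6/7/8  (struct: SHIFT busy until I1 writes@4)
[I3] 6/9/15/16  (RAW R0: wait I2 write@8)
[I4] 7/17/18/19  (RAW R1: wait I3 write@16)
[I5] 20/21/22/23  (struct: LSU busy until I4 writes@19)
[I6] 24/25/26/27  (struct: LSU busy until I5 writes@23)
[I7] 25/26/28/29
[I8] 26/28/34/35  (RAW R3: wait I6 write@27)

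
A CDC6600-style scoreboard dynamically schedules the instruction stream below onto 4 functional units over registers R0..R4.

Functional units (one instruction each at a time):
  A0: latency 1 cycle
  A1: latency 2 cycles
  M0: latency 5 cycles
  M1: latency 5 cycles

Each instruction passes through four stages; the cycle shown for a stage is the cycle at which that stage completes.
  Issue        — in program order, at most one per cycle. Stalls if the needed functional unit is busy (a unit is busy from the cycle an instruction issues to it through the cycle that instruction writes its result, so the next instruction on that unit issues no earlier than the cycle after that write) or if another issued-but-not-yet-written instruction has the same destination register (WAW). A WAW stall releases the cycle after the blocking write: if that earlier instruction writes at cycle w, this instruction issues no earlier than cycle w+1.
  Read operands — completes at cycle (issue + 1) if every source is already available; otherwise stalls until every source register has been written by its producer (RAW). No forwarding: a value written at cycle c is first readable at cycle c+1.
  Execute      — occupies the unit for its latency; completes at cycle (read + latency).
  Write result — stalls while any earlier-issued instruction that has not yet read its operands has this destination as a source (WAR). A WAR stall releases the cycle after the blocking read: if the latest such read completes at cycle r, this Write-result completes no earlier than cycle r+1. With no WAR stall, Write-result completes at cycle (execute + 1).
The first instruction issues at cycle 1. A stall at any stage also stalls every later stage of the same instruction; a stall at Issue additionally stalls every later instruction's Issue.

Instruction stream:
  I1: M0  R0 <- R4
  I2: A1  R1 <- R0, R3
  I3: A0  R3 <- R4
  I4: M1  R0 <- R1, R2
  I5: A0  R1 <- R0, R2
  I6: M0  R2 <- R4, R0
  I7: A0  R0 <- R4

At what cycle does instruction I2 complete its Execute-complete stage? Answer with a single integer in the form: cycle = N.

t=1  I1→M0
t=2  I1 RO · I2→A1
t=3  I3→A0
t=4  I3 RO
t=5  I3 EX
t=7  I1 EX
t=8  I1 WR R0
t=9  I2 RO · I4→M1
t=10  I3 WR R3
t=11  I2 EX
t=12  I2 WR R1
t=13  I4 RO · I5→A0
t=14  I6→M0
t=18  I4 EX
t=19  I4 WR R0
t=20  I5 RO · I6 RO
t=21  I5 EX
t=22  I5 WR R1
t=23  I7→A0
t=24  I7 RO
t=25  I6 EX · I7 EX
t=26  I6 WR R2 · I7 WR R0

cycle = 11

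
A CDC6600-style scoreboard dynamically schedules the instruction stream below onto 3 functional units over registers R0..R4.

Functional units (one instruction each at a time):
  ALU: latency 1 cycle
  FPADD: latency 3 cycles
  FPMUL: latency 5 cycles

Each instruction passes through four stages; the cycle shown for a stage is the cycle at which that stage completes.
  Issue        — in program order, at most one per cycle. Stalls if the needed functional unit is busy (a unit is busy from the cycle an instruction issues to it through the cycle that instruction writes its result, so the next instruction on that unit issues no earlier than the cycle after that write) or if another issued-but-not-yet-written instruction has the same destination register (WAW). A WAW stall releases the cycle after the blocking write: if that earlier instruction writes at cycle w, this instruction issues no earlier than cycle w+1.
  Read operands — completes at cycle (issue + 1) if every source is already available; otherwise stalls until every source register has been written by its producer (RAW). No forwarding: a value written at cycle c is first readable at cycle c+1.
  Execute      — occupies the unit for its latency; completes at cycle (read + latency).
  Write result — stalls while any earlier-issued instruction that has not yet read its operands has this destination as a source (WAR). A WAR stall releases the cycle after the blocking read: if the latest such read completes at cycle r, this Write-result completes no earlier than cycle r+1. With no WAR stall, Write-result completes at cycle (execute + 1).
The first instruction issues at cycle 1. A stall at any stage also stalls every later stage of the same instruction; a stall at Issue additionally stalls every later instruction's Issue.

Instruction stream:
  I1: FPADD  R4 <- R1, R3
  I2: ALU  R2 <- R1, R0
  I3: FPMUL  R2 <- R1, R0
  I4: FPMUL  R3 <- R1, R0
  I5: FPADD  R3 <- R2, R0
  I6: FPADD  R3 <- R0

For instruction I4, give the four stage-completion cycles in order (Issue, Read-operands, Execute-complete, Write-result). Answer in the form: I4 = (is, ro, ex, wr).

I4 = (14, 15, 20, 21)

[I1] 1/2/5/6
[I2] 2/3/4/5
[I3] 6/7/12/13  (WAW R2: wait I2 write@5)
[I4] 14/15/20/21  (struct: FPMUL busy until I3 writes@13)
[I5] 22/23/26/27  (WAW R3: wait I4 write@21)
[I6] 28/29/32/33  (struct: FPADD busy until I5 writes@27)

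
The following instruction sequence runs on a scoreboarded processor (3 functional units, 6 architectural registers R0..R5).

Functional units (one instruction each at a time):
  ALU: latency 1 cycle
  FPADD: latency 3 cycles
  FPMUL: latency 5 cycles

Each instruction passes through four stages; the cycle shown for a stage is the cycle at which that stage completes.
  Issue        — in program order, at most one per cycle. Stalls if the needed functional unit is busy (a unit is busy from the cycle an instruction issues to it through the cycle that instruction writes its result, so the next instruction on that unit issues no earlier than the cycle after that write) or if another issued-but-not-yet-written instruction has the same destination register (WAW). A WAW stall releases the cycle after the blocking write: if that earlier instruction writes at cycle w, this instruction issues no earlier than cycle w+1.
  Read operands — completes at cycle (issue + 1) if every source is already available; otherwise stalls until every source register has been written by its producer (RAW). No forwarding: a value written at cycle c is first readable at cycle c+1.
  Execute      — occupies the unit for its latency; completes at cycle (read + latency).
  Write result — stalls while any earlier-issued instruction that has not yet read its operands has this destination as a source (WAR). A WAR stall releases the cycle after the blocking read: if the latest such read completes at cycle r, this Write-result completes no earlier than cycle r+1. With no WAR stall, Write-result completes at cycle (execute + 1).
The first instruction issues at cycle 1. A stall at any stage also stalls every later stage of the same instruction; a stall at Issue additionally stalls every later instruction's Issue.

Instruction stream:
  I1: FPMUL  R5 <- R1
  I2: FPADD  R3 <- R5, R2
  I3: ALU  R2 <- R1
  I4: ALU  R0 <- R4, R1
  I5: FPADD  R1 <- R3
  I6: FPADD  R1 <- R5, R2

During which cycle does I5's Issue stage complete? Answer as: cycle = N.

cycle 1: issue I1 (FPMUL)
cycle 2: I1 read-ops; issue I2 (FPADD)
cycle 3: issue I3 (ALU)
cycle 4: I3 read-ops
cycle 5: I3 finished on ALU
cycle 7: I1 finished on FPMUL
cycle 8: I1→R5
cycle 9: I2 read-ops
cycle 10: I3→R2
cycle 11: issue I4 (ALU)
cycle 12: I2 finished on FPADD; I4 read-ops
cycle 13: I2→R3; I4 finished on ALU
cycle 14: I4→R0; issue I5 (FPADD)
cycle 15: I5 read-ops
cycle 18: I5 finished on FPADD
cycle 19: I5→R1
cycle 20: issue I6 (FPADD)
cycle 21: I6 read-ops
cycle 24: I6 finished on FPADD
cycle 25: I6→R1

cycle = 14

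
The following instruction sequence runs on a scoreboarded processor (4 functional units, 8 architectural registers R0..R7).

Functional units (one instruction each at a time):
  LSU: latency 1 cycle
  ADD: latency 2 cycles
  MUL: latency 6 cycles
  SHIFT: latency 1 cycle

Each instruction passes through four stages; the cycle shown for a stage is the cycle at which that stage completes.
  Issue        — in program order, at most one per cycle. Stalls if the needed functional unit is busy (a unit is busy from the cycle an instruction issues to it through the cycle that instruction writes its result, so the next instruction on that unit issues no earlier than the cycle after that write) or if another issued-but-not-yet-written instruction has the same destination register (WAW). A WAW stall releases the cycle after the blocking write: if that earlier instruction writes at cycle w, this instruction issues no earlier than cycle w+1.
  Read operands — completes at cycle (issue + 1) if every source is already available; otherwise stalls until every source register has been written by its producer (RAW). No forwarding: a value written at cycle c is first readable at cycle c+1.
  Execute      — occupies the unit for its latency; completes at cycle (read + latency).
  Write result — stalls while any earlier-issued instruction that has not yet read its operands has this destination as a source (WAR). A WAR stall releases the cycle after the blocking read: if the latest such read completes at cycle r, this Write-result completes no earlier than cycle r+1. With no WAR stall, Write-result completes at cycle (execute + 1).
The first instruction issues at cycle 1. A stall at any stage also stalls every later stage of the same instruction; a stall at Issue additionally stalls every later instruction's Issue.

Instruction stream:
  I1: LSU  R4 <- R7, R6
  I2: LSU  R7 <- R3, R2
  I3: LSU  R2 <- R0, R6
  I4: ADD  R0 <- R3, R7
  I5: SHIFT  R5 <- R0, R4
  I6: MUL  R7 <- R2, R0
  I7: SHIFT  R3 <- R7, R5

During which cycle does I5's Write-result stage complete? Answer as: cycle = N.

  I1 | 1 | 2 | 3 | 4
  I2 | 5 | 6 | 7 | 8   struct: LSU busy until I1 writes@4
  I3 | 9 | 10 | 11 | 12   struct: LSU busy until I2 writes@8
  I4 | 10 | 11 | 13 | 14
  I5 | 11 | 15 | 16 | 17   RAW R0: wait I4 write@14
  I6 | 12 | 15 | 21 | 22   RAW R0: wait I4 write@14
  I7 | 18 | 23 | 24 | 25   struct: SHIFT busy until I5 writes@17 · RAW R7: wait I6 write@22

cycle = 17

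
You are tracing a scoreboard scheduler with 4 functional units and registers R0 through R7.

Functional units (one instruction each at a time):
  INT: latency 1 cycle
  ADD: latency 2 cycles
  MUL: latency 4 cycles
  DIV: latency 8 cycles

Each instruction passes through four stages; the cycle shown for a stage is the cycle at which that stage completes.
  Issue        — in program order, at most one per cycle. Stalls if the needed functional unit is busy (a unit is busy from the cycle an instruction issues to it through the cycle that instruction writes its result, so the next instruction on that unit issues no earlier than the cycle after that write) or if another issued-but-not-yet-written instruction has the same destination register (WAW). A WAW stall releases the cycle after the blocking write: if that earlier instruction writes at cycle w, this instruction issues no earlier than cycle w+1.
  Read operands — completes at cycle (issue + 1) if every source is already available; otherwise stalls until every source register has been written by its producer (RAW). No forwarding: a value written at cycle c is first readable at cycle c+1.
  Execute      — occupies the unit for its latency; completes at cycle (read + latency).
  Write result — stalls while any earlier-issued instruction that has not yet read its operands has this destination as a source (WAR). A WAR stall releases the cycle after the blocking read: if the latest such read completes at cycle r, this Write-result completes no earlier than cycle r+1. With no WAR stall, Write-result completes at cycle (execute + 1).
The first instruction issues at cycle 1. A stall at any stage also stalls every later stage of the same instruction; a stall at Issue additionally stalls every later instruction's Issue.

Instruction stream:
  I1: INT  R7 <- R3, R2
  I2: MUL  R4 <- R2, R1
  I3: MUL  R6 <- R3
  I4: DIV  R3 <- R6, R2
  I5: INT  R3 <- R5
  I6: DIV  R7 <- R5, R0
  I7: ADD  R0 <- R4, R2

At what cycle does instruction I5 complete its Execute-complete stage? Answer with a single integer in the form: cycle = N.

I1 -> (1, 2, 3, 4)
I2 -> (2, 3, 7, 8)
I3 -> (9, 10, 14, 15)  // struct: MUL busy until I2 writes@8
I4 -> (10, 16, 24, 25)  // RAW R6: wait I3 write@15
I5 -> (26, 27, 28, 29)  // WAW R3: wait I4 write@25
I6 -> (27, 28, 36, 37)
I7 -> (28, 29, 31, 32)

cycle = 28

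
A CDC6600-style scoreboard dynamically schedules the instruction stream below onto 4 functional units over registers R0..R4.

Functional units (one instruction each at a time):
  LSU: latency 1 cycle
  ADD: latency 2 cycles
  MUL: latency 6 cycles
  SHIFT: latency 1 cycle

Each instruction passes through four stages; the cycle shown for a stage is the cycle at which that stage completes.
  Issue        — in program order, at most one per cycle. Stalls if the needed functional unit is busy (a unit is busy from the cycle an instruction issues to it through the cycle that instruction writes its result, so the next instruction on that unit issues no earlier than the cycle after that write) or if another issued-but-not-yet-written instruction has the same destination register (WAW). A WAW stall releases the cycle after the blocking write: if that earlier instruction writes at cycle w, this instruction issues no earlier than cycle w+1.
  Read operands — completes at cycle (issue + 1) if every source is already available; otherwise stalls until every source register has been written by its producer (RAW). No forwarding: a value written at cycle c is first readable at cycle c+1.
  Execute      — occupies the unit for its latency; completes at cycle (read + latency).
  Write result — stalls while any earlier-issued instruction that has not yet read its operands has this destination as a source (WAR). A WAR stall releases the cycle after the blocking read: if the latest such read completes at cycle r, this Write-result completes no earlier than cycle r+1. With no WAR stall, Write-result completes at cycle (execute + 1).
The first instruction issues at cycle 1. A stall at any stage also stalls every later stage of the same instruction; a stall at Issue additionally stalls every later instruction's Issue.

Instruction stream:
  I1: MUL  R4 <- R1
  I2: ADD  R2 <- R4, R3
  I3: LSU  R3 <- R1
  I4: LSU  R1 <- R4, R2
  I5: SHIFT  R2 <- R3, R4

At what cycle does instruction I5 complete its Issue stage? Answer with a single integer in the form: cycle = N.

c1: issue I1 (MUL)
c2: I1 read-ops | issue I2 (ADD)
c3: issue I3 (LSU)
c4: I3 read-ops
c5: I3 finished on LSU
c8: I1 finished on MUL
c9: I1→R4
c10: I2 read-ops
c11: I3→R3
c12: I2 finished on ADD | issue I4 (LSU)
c13: I2→R2
c14: I4 read-ops | issue I5 (SHIFT)
c15: I4 finished on LSU | I5 read-ops
c16: I4→R1 | I5 finished on SHIFT
c17: I5→R2

cycle = 14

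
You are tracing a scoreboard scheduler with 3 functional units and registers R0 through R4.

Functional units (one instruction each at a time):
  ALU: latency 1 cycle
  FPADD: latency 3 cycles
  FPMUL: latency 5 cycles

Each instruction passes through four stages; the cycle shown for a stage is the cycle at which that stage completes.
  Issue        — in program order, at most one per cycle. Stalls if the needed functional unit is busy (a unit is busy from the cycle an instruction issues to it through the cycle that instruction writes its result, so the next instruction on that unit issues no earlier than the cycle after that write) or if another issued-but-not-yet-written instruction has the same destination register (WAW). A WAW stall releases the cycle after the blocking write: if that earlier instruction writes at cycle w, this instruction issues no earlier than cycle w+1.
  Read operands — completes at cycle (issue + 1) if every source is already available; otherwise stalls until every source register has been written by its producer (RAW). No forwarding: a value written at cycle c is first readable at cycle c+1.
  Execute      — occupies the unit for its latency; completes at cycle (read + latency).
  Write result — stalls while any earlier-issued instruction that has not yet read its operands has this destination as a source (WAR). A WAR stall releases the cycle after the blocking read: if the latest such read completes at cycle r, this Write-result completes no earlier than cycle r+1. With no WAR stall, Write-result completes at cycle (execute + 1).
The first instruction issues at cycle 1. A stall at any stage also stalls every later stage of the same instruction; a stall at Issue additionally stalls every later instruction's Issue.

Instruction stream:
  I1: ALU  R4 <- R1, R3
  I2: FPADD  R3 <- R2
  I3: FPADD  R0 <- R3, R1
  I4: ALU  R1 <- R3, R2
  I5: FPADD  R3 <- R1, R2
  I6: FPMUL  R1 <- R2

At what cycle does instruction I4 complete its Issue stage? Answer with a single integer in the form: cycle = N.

I1: IS=1 RO=2 EX=3 WR=4
I2: IS=2 RO=3 EX=6 WR=7
I3: IS=8 RO=9 EX=12 WR=13  [struct: FPADD busy until I2 writes@7]
I4: IS=9 RO=10 EX=11 WR=12
I5: IS=14 RO=15 EX=18 WR=19  [struct: FPADD busy until I3 writes@13]
I6: IS=15 RO=16 EX=21 WR=22

cycle = 9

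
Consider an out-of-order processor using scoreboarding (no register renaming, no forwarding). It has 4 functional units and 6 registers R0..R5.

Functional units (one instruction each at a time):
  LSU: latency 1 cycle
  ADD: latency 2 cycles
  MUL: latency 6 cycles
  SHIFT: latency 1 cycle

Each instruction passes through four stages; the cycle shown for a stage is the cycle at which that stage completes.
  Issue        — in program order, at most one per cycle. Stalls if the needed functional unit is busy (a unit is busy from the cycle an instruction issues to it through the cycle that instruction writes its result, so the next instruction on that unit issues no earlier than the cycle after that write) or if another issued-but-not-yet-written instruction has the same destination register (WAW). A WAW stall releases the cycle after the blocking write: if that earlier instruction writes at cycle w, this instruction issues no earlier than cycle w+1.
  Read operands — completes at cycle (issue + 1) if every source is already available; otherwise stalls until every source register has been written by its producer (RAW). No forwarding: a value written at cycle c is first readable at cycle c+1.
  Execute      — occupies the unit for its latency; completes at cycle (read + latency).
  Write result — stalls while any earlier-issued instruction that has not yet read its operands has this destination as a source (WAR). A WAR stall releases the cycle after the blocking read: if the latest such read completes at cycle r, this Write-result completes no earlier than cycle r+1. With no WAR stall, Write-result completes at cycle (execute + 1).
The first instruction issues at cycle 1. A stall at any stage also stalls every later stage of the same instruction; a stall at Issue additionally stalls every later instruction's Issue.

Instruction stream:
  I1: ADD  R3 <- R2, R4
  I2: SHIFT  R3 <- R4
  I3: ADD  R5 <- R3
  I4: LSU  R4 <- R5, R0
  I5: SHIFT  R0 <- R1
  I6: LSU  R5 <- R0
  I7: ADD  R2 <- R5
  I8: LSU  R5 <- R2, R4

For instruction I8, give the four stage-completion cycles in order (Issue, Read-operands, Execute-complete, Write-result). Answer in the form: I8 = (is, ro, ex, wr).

I8 = (21, 25, 26, 27)

[I1] 1/2/4/5
[I2] 6/7/8/9  (WAW R3: wait I1 write@5)
[I3] 7/10/12/13  (RAW R3: wait I2 write@9)
[I4] 8/14/15/16  (RAW R5: wait I3 write@13)
[I5] 10/11/12/15  (struct: SHIFT busy until I2 writes@9; WAR R0: wait I4 read@14)
[I6] 17/18/19/20  (struct: LSU busy until I4 writes@16)
[I7] 18/21/23/24  (RAW R5: wait I6 write@20)
[I8] 21/25/26/27  (struct: LSU busy until I6 writes@20; RAW R2: wait I7 write@24)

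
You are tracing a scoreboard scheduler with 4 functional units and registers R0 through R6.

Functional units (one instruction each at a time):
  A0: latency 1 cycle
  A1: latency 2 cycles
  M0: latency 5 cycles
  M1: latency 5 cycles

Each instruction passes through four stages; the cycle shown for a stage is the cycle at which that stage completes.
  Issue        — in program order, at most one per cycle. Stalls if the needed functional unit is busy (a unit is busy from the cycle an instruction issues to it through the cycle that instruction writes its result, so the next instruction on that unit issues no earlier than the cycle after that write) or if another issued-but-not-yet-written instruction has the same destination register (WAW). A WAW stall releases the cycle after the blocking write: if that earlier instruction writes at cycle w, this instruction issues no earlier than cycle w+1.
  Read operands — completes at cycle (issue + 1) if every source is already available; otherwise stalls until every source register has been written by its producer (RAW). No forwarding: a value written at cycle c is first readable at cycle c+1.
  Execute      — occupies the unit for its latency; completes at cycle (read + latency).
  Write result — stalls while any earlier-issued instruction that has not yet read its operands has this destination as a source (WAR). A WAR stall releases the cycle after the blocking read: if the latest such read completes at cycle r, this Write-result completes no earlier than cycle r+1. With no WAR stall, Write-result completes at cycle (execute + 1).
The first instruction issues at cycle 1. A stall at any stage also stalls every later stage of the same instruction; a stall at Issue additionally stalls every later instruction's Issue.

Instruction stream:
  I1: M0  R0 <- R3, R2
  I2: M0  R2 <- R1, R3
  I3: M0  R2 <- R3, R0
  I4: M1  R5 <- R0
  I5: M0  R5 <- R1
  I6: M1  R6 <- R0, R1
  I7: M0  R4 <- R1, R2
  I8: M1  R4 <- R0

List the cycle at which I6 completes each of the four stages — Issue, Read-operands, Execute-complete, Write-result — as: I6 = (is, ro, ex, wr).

I1  is:1  ro:2  ex:7  wr:8
I2  is:9  ro:10  ex:15  wr:16  — struct: M0 busy until I1 writes@8
I3  is:17  ro:18  ex:23  wr:24  — struct: M0 busy until I2 writes@16
I4  is:18  ro:19  ex:24  wr:25
I5  is:26  ro:27  ex:32  wr:33  — WAW R5: wait I4 write@25
I6  is:27  ro:28  ex:33  wr:34
I7  is:34  ro:35  ex:40  wr:41  — struct: M0 busy until I5 writes@33
I8  is:42  ro:43  ex:48  wr:49  — WAW R4: wait I7 write@41

I6 = (27, 28, 33, 34)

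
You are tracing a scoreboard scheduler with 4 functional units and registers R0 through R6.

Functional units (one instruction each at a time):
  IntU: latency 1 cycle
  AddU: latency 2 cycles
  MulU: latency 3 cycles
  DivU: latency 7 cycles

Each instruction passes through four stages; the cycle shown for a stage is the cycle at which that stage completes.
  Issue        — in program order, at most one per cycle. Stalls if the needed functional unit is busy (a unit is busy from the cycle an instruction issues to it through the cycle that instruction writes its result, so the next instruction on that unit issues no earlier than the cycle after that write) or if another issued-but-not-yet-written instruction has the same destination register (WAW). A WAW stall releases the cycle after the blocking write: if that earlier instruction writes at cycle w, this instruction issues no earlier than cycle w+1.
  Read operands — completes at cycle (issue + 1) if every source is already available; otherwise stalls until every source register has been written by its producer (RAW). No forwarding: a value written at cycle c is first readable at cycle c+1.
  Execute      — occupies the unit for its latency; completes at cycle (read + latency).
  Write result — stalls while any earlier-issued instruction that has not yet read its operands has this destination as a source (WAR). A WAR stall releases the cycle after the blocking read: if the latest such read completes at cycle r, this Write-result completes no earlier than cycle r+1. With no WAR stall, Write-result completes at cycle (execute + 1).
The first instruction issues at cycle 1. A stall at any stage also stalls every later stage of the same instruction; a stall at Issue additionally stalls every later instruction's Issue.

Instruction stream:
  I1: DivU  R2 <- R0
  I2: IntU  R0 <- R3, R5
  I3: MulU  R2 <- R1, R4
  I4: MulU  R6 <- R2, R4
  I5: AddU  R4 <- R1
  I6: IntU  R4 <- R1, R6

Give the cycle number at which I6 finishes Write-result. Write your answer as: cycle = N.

  I1 | 1 | 2 | 9 | 10
  I2 | 2 | 3 | 4 | 5
  I3 | 11 | 12 | 15 | 16   WAW R2: wait I1 write@10
  I4 | 17 | 18 | 21 | 22   struct: MulU busy until I3 writes@16
  I5 | 18 | 19 | 21 | 22
  I6 | 23 | 24 | 25 | 26   WAW R4: wait I5 write@22

cycle = 26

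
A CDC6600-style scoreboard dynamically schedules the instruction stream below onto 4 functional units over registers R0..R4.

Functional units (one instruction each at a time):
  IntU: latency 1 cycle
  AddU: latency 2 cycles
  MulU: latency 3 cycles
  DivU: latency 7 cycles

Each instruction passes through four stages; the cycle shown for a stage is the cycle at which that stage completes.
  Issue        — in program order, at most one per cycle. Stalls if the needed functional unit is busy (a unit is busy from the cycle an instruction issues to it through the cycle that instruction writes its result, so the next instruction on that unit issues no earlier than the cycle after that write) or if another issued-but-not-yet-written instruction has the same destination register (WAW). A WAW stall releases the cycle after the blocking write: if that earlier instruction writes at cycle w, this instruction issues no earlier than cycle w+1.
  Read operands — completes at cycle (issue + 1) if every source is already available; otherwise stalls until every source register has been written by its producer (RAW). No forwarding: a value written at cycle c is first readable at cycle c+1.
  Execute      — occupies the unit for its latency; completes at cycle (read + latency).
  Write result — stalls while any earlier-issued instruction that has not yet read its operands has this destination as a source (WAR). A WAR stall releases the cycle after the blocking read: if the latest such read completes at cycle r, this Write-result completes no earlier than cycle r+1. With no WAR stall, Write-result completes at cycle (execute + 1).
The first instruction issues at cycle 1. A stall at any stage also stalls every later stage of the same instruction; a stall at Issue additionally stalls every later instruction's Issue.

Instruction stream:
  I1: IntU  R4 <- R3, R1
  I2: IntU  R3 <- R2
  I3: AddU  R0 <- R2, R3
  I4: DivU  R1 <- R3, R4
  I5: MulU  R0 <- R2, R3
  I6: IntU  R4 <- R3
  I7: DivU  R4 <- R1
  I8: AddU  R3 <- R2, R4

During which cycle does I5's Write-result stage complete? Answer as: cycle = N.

[1] issue I1 (IntU)
[2] I1 read-ops
[3] I1 finished on IntU
[4] I1→R4
[5] issue I2 (IntU)
[6] I2 read-ops · issue I3 (AddU)
[7] I2 finished on IntU · issue I4 (DivU)
[8] I2→R3
[9] I3 read-ops · I4 read-ops
[11] I3 finished on AddU
[12] I3→R0
[13] issue I5 (MulU)
[14] I5 read-ops · issue I6 (IntU)
[15] I6 read-ops
[16] I4 finished on DivU · I6 finished on IntU
[17] I4→R1 · I5 finished on MulU · I6→R4
[18] I5→R0 · issue I7 (DivU)
[19] I7 read-ops · issue I8 (AddU)
[26] I7 finished on DivU
[27] I7→R4
[28] I8 read-ops
[30] I8 finished on AddU
[31] I8→R3

cycle = 18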